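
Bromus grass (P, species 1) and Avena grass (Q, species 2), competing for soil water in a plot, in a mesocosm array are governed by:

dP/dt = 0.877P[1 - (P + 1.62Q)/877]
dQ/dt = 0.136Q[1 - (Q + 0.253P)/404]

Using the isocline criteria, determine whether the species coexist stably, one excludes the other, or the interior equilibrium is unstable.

stable coexistence

Compare the nullcline intercepts: K1/α12 = 877/1.62 = 541 > K2 = 404; K2/α21 = 404/0.253 = 1600 > K1 = 877.
Since both inequalities hold, each species can invade when rare, so the interior equilibrium is stable.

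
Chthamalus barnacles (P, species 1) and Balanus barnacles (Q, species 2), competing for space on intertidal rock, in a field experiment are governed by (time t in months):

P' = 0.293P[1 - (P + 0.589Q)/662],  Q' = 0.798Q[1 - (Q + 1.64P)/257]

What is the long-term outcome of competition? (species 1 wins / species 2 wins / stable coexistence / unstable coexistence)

Compare the nullcline intercepts: K1/α12 = 662/0.589 = 1120 > K2 = 257; K2/α21 = 257/1.64 = 157 < K1 = 662.
Since the inequalities point opposite ways, species 1 can invade but species 2 cannot.

species 1 excludes species 2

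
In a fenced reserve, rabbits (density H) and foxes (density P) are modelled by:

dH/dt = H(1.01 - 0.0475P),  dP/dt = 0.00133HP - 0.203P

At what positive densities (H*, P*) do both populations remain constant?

Set dP/dt = 0 with P > 0: 0.00133H - 0.203 = 0, so H* = 0.203/0.00133 = 153.
Set dH/dt = 0 with H > 0: 1.01 - 0.0475P = 0, so P* = 1.01/0.0475 = 21.3.

H* ≈ 153, P* ≈ 21.3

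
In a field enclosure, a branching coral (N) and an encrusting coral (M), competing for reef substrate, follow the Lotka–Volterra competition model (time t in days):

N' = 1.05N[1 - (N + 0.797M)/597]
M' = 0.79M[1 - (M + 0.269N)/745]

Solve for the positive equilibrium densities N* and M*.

N* ≈ 4.12, M* ≈ 744

Setting both brackets to zero gives the nullclines N + 0.797M = 597 and 0.269N + M = 745.
Substituting M = 745 - 0.269N into the first: N(1 - 0.797·0.269) = 597 - 0.797·745.
So N* = 3.24/0.786 = 4.12, and then M* = 745 - 0.269·4.12 = 744.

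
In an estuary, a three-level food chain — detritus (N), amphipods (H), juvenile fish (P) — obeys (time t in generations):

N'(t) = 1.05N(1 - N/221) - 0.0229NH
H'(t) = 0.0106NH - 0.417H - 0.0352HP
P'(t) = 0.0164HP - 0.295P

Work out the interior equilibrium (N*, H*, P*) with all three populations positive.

N* ≈ 134, H* ≈ 18, P* ≈ 28.6

From dP/dt = 0: 0.0164H* = 0.295, so H* = 18.
From dN/dt = 0: 1.05(1 - N*/221) = 0.0229·18, giving N* = 221·(1 - 0.392) = 134.
From dH/dt = 0: 0.0106·134 - 0.417 = 0.0352P*, so P* = 1.01/0.0352 = 28.6.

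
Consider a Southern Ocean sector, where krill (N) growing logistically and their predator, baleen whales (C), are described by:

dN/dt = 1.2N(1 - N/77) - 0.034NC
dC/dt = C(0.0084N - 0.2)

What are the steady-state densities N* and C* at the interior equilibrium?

N* ≈ 23.8, C* ≈ 24.4

From dC/dt = 0 with C > 0: 0.0084N* = 0.2, so N* = 23.8.
Substitute into dN/dt = 0: 1.2(1 - 23.8/77) = 0.034C*.
The bracket is 0.691, giving C* = 0.829/0.034 = 24.4.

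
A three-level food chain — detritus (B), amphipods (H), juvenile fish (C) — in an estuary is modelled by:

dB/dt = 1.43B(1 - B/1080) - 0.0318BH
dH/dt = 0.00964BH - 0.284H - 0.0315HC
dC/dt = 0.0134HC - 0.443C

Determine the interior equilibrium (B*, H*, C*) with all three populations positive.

B* ≈ 286, H* ≈ 33.1, C* ≈ 78.5

From dC/dt = 0: 0.0134H* = 0.443, so H* = 33.1.
From dB/dt = 0: 1.43(1 - B*/1080) = 0.0318·33.1, giving B* = 1080·(1 - 0.735) = 286.
From dH/dt = 0: 0.00964·286 - 0.284 = 0.0315C*, so C* = 2.47/0.0315 = 78.5.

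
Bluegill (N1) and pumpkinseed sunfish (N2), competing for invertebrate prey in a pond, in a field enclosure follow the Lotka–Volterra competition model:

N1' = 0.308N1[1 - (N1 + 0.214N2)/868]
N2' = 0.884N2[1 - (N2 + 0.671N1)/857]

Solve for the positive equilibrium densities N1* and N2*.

Setting both brackets to zero gives the nullclines N1 + 0.214N2 = 868 and 0.671N1 + N2 = 857.
Substituting N2 = 857 - 0.671N1 into the first: N1(1 - 0.214·0.671) = 868 - 0.214·857.
So N1* = 685/0.856 = 799, and then N2* = 857 - 0.671·799 = 321.

N1* ≈ 799, N2* ≈ 321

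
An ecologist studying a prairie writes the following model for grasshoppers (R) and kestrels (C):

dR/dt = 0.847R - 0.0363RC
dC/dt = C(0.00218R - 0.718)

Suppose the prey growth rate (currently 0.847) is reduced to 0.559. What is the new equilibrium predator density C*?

C* ≈ 15.4

At the interior fixed point, setting dR/dt = 0 with R > 0 fixes C* = (prey growth rate)/(RC coefficient) — independent of the other coefficients.
With the change, C* = 0.559/0.0363 = 15.4; it falls from 23.3.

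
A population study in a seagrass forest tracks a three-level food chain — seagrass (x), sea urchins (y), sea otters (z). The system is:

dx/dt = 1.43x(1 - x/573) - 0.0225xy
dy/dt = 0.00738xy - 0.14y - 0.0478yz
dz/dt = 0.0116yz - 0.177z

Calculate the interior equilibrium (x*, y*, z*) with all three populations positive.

x* ≈ 435, y* ≈ 15.3, z* ≈ 64.3

From dz/dt = 0: 0.0116y* = 0.177, so y* = 15.3.
From dx/dt = 0: 1.43(1 - x*/573) = 0.0225·15.3, giving x* = 573·(1 - 0.24) = 435.
From dy/dt = 0: 0.00738·435 - 0.14 = 0.0478z*, so z* = 3.07/0.0478 = 64.3.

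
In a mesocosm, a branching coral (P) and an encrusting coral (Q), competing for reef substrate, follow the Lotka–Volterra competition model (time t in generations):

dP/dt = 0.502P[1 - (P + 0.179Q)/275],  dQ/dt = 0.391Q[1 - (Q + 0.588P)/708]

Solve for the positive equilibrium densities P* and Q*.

P* ≈ 166, Q* ≈ 611

Setting both brackets to zero gives the nullclines P + 0.179Q = 275 and 0.588P + Q = 708.
Substituting Q = 708 - 0.588P into the first: P(1 - 0.179·0.588) = 275 - 0.179·708.
So P* = 148/0.895 = 166, and then Q* = 708 - 0.588·166 = 611.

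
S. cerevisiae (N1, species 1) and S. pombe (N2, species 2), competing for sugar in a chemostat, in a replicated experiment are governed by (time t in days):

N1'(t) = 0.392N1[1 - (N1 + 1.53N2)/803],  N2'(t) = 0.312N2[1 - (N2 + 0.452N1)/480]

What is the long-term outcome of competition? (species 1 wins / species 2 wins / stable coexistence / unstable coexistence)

Compare the nullcline intercepts: K1/α12 = 803/1.53 = 525 > K2 = 480; K2/α21 = 480/0.452 = 1060 > K1 = 803.
Since both inequalities hold, each species can invade when rare, so the interior equilibrium is stable.

stable coexistence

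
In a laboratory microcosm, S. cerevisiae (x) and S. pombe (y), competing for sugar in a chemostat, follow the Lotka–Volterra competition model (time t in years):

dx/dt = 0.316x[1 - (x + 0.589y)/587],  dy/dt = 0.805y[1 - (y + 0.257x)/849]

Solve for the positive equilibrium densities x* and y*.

x* ≈ 102, y* ≈ 823

Setting both brackets to zero gives the nullclines x + 0.589y = 587 and 0.257x + y = 849.
Substituting y = 849 - 0.257x into the first: x(1 - 0.589·0.257) = 587 - 0.589·849.
So x* = 86.9/0.849 = 102, and then y* = 849 - 0.257·102 = 823.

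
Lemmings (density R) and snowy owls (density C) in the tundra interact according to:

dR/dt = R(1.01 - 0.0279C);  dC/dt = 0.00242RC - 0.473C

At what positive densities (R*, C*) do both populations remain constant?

Set dC/dt = 0 with C > 0: 0.00242R - 0.473 = 0, so R* = 0.473/0.00242 = 195.
Set dR/dt = 0 with R > 0: 1.01 - 0.0279C = 0, so C* = 1.01/0.0279 = 36.2.

R* ≈ 195, C* ≈ 36.2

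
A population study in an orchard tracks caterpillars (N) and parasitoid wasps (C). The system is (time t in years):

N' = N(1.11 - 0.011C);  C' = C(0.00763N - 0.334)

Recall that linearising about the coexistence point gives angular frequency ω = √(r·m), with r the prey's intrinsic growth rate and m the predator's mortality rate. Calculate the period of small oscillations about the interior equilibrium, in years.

T ≈ 10.3 years

Here r = 1.11 and m = 0.334, so r·m = 0.371.
ω = √0.371 = 0.609 per year, hence T = 2π/ω ≈ 10.3 years.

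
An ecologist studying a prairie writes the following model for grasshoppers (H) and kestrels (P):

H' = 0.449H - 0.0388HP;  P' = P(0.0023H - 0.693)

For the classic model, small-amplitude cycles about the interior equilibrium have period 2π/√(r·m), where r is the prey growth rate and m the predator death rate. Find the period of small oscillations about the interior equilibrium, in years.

Here r = 0.449 and m = 0.693, so r·m = 0.311.
ω = √0.311 = 0.558 per year, hence T = 2π/ω ≈ 11.3 years.

T ≈ 11.3 years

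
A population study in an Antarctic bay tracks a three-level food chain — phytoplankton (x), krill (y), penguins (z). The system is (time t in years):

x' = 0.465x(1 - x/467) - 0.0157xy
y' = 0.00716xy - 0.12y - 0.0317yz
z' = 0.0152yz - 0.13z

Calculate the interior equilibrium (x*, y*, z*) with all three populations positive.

From dz/dt = 0: 0.0152y* = 0.13, so y* = 8.55.
From dx/dt = 0: 0.465(1 - x*/467) = 0.0157·8.55, giving x* = 467·(1 - 0.289) = 332.
From dy/dt = 0: 0.00716·332 - 0.12 = 0.0317z*, so z* = 2.26/0.0317 = 71.2.

x* ≈ 332, y* ≈ 8.55, z* ≈ 71.2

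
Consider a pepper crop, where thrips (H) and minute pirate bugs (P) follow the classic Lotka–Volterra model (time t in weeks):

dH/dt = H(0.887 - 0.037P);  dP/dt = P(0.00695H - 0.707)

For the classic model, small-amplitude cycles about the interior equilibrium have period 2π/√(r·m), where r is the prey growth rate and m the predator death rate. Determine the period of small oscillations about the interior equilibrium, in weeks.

Here r = 0.887 and m = 0.707, so r·m = 0.627.
ω = √0.627 = 0.792 per week, hence T = 2π/ω ≈ 7.93 weeks.

T ≈ 7.93 weeks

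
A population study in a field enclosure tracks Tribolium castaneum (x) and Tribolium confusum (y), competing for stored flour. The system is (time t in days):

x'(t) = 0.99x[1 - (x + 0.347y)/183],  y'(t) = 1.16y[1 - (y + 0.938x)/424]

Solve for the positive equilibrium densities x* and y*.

x* ≈ 53.2, y* ≈ 374

Setting both brackets to zero gives the nullclines x + 0.347y = 183 and 0.938x + y = 424.
Substituting y = 424 - 0.938x into the first: x(1 - 0.347·0.938) = 183 - 0.347·424.
So x* = 35.9/0.675 = 53.2, and then y* = 424 - 0.938·53.2 = 374.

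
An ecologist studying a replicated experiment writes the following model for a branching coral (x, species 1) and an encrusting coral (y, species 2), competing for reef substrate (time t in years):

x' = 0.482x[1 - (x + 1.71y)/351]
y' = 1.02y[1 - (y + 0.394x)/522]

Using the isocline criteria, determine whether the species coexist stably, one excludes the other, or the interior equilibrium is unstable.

Compare the nullcline intercepts: K1/α12 = 351/1.71 = 205 < K2 = 522; K2/α21 = 522/0.394 = 1320 > K1 = 351.
Since the inequalities point opposite ways, species 2 can invade but species 1 cannot.

species 2 excludes species 1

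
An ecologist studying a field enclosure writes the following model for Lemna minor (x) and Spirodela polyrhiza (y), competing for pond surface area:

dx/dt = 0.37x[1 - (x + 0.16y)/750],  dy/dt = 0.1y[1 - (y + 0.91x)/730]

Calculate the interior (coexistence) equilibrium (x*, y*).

x* ≈ 741, y* ≈ 55.6

Setting both brackets to zero gives the nullclines x + 0.16y = 750 and 0.91x + y = 730.
Substituting y = 730 - 0.91x into the first: x(1 - 0.16·0.91) = 750 - 0.16·730.
So x* = 633/0.854 = 741, and then y* = 730 - 0.91·741 = 55.6.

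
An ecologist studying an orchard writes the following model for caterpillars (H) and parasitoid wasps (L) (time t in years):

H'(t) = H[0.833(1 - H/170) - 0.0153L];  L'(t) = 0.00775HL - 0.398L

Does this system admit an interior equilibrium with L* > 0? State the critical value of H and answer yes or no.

Threshold H = 51.4; K > 51.4, so yes, the predator persists.

The predator equation gives dL/dt > 0 only when H > 0.398/0.00775 = 51.4.
Without the predator, H → K = 170. Since 170 > 51.4, the predator can invade and persist.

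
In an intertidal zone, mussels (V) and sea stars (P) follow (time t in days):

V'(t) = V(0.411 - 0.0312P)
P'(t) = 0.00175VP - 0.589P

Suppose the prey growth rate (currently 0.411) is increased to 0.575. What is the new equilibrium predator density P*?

At the interior fixed point, setting dV/dt = 0 with V > 0 fixes P* = (prey growth rate)/(VP coefficient) — independent of the other coefficients.
With the change, P* = 0.575/0.0312 = 18.4; it rises from 13.2.

P* ≈ 18.4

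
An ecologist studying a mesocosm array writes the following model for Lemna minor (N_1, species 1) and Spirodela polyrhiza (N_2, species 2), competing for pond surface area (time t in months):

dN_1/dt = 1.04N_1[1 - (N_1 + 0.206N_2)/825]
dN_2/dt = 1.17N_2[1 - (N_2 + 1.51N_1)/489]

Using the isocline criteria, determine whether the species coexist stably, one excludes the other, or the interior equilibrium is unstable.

species 1 excludes species 2

Compare the nullcline intercepts: K1/α12 = 825/0.206 = 4000 > K2 = 489; K2/α21 = 489/1.51 = 324 < K1 = 825.
Since the inequalities point opposite ways, species 1 can invade but species 2 cannot.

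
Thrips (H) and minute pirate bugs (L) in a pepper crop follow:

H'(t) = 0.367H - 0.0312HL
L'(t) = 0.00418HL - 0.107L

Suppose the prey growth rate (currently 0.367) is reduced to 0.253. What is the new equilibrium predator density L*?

L* ≈ 8.11

At the interior fixed point, setting dH/dt = 0 with H > 0 fixes L* = (prey growth rate)/(HL coefficient) — independent of the other coefficients.
With the change, L* = 0.253/0.0312 = 8.11; it falls from 11.8.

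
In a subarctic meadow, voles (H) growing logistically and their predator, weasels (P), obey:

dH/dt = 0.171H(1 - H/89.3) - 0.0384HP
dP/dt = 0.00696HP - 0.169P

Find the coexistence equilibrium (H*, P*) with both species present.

H* ≈ 24.3, P* ≈ 3.24

From dP/dt = 0 with P > 0: 0.00696H* = 0.169, so H* = 24.3.
Substitute into dH/dt = 0: 0.171(1 - 24.3/89.3) = 0.0384P*.
The bracket is 0.728, giving P* = 0.125/0.0384 = 3.24.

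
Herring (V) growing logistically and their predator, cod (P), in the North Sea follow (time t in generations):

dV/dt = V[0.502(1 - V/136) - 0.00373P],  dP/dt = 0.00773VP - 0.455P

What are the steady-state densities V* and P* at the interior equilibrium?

From dP/dt = 0 with P > 0: 0.00773V* = 0.455, so V* = 58.9.
Substitute into dV/dt = 0: 0.502(1 - 58.9/136) = 0.00373P*.
The bracket is 0.567, giving P* = 0.285/0.00373 = 76.3.

V* ≈ 58.9, P* ≈ 76.3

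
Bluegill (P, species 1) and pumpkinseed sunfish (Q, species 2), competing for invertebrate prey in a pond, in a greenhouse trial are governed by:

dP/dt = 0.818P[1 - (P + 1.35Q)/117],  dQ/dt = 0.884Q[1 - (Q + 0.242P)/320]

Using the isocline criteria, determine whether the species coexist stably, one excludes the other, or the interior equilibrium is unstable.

Compare the nullcline intercepts: K1/α12 = 117/1.35 = 86.7 < K2 = 320; K2/α21 = 320/0.242 = 1320 > K1 = 117.
Since the inequalities point opposite ways, species 2 can invade but species 1 cannot.

species 2 excludes species 1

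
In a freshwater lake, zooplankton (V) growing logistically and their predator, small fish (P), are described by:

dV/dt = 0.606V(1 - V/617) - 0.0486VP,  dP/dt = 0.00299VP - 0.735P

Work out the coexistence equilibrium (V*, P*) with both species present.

V* ≈ 246, P* ≈ 7.5

From dP/dt = 0 with P > 0: 0.00299V* = 0.735, so V* = 246.
Substitute into dV/dt = 0: 0.606(1 - 246/617) = 0.0486P*.
The bracket is 0.602, giving P* = 0.365/0.0486 = 7.5.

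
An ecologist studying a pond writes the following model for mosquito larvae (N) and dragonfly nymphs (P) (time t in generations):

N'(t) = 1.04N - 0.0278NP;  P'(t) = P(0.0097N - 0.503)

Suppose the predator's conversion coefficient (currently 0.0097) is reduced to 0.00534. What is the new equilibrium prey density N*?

N* ≈ 94.2

At the interior fixed point, setting dP/dt = 0 with P > 0 fixes N* = (predator death rate)/(NP coefficient) — independent of the other coefficients.
With the change, N* = 0.503/0.00534 = 94.2; it rises from 51.9.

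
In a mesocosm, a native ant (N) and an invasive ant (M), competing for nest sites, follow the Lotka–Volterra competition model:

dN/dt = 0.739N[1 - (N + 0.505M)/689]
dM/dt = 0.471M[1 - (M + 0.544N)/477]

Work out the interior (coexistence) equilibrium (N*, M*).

N* ≈ 618, M* ≈ 141

Setting both brackets to zero gives the nullclines N + 0.505M = 689 and 0.544N + M = 477.
Substituting M = 477 - 0.544N into the first: N(1 - 0.505·0.544) = 689 - 0.505·477.
So N* = 448/0.725 = 618, and then M* = 477 - 0.544·618 = 141.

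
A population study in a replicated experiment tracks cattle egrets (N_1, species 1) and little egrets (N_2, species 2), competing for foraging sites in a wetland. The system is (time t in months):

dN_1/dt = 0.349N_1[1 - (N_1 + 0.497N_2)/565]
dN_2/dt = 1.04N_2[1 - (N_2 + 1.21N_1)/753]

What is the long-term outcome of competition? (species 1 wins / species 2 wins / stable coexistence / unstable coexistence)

stable coexistence

Compare the nullcline intercepts: K1/α12 = 565/0.497 = 1140 > K2 = 753; K2/α21 = 753/1.21 = 622 > K1 = 565.
Since both inequalities hold, each species can invade when rare, so the interior equilibrium is stable.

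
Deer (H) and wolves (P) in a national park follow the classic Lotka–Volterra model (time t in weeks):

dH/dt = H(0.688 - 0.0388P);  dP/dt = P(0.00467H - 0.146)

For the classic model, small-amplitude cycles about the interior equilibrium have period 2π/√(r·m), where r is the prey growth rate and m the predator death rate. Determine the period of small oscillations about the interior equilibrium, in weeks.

Here r = 0.688 and m = 0.146, so r·m = 0.1.
ω = √0.1 = 0.317 per week, hence T = 2π/ω ≈ 19.8 weeks.

T ≈ 19.8 weeks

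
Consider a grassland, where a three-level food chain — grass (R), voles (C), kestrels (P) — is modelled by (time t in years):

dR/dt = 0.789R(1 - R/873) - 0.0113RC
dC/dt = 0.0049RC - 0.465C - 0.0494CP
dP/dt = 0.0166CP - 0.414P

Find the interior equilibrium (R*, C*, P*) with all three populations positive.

From dP/dt = 0: 0.0166C* = 0.414, so C* = 24.9.
From dR/dt = 0: 0.789(1 - R*/873) = 0.0113·24.9, giving R* = 873·(1 - 0.357) = 561.
From dC/dt = 0: 0.0049·561 - 0.465 = 0.0494P*, so P* = 2.28/0.0494 = 46.3.

R* ≈ 561, C* ≈ 24.9, P* ≈ 46.3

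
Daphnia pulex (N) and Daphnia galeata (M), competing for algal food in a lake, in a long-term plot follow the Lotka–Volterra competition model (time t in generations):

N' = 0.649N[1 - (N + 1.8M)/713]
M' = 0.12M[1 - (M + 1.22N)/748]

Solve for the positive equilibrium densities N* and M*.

N* ≈ 530, M* ≈ 102

Setting both brackets to zero gives the nullclines N + 1.8M = 713 and 1.22N + M = 748.
Substituting M = 748 - 1.22N into the first: N(1 - 1.8·1.22) = 713 - 1.8·748.
So N* = -633/-1.2 = 530, and then M* = 748 - 1.22·530 = 102.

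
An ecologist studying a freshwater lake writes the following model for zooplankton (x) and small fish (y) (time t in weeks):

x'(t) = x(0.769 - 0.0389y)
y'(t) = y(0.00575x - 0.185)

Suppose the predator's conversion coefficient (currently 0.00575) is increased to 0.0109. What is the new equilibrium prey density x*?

At the interior fixed point, setting dy/dt = 0 with y > 0 fixes x* = (predator death rate)/(xy coefficient) — independent of the other coefficients.
With the change, x* = 0.185/0.0109 = 17; it falls from 32.2.

x* ≈ 17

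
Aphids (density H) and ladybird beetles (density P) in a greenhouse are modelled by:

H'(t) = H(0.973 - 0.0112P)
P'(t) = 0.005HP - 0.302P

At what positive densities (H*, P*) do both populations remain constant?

H* ≈ 60.4, P* ≈ 86.9

Set dP/dt = 0 with P > 0: 0.005H - 0.302 = 0, so H* = 0.302/0.005 = 60.4.
Set dH/dt = 0 with H > 0: 0.973 - 0.0112P = 0, so P* = 0.973/0.0112 = 86.9.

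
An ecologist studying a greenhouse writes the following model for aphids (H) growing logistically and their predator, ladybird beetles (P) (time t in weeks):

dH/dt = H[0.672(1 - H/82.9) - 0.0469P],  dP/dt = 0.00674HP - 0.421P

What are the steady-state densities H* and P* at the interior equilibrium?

H* ≈ 62.5, P* ≈ 3.53

From dP/dt = 0 with P > 0: 0.00674H* = 0.421, so H* = 62.5.
Substitute into dH/dt = 0: 0.672(1 - 62.5/82.9) = 0.0469P*.
The bracket is 0.247, giving P* = 0.166/0.0469 = 3.53.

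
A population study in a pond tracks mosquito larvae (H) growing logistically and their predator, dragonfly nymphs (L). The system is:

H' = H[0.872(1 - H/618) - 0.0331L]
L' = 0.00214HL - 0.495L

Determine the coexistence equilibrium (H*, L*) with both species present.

From dL/dt = 0 with L > 0: 0.00214H* = 0.495, so H* = 231.
Substitute into dH/dt = 0: 0.872(1 - 231/618) = 0.0331L*.
The bracket is 0.626, giving L* = 0.546/0.0331 = 16.5.

H* ≈ 231, L* ≈ 16.5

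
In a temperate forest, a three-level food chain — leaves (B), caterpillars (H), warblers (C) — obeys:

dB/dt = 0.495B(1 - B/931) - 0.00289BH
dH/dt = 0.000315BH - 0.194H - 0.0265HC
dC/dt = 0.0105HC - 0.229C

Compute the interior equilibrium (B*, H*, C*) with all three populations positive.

From dC/dt = 0: 0.0105H* = 0.229, so H* = 21.8.
From dB/dt = 0: 0.495(1 - B*/931) = 0.00289·21.8, giving B* = 931·(1 - 0.127) = 812.
From dH/dt = 0: 0.000315·812 - 0.194 = 0.0265C*, so C* = 0.0619/0.0265 = 2.34.

B* ≈ 812, H* ≈ 21.8, C* ≈ 2.34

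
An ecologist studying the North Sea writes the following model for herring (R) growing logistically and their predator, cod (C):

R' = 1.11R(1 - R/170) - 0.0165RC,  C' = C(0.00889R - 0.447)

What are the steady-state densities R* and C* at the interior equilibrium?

R* ≈ 50.3, C* ≈ 47.4

From dC/dt = 0 with C > 0: 0.00889R* = 0.447, so R* = 50.3.
Substitute into dR/dt = 0: 1.11(1 - 50.3/170) = 0.0165C*.
The bracket is 0.704, giving C* = 0.782/0.0165 = 47.4.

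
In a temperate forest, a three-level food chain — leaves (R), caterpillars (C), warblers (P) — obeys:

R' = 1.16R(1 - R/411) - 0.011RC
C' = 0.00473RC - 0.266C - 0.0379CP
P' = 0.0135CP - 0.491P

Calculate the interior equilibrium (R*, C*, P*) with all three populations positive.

From dP/dt = 0: 0.0135C* = 0.491, so C* = 36.4.
From dR/dt = 0: 1.16(1 - R*/411) = 0.011·36.4, giving R* = 411·(1 - 0.345) = 269.
From dC/dt = 0: 0.00473·269 - 0.266 = 0.0379P*, so P* = 1.01/0.0379 = 26.6.

R* ≈ 269, C* ≈ 36.4, P* ≈ 26.6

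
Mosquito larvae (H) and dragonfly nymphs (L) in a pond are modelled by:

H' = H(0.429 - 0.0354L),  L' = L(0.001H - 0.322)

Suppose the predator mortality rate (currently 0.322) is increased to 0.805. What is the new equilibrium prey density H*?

At the interior fixed point, setting dL/dt = 0 with L > 0 fixes H* = (predator death rate)/(HL coefficient) — independent of the other coefficients.
With the change, H* = 0.805/0.001 = 805; it rises from 322.

H* ≈ 805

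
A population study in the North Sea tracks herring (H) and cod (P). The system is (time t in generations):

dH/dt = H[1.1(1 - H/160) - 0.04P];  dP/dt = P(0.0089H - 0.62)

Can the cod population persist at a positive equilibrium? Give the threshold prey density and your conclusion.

The predator equation gives dP/dt > 0 only when H > 0.62/0.0089 = 69.7.
Without the predator, H → K = 160. Since 160 > 69.7, the predator can invade and persist.

Threshold H = 69.7; K > 69.7, so yes, the predator persists.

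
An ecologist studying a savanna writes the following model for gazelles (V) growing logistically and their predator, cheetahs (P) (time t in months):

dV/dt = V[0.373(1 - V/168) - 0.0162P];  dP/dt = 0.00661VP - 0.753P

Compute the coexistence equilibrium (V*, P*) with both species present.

V* ≈ 114, P* ≈ 7.41

From dP/dt = 0 with P > 0: 0.00661V* = 0.753, so V* = 114.
Substitute into dV/dt = 0: 0.373(1 - 114/168) = 0.0162P*.
The bracket is 0.322, giving P* = 0.12/0.0162 = 7.41.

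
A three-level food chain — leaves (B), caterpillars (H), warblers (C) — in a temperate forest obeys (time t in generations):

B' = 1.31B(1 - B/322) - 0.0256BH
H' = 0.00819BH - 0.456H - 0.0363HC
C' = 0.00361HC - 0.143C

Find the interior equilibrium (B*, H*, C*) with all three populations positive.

From dC/dt = 0: 0.00361H* = 0.143, so H* = 39.6.
From dB/dt = 0: 1.31(1 - B*/322) = 0.0256·39.6, giving B* = 322·(1 - 0.774) = 72.7.
From dH/dt = 0: 0.00819·72.7 - 0.456 = 0.0363C*, so C* = 0.14/0.0363 = 3.85.

B* ≈ 72.7, H* ≈ 39.6, C* ≈ 3.85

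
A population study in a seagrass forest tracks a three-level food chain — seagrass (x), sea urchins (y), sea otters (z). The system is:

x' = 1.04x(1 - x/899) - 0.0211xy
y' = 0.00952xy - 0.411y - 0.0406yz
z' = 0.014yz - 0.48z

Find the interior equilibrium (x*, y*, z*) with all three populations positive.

x* ≈ 274, y* ≈ 34.3, z* ≈ 54

From dz/dt = 0: 0.014y* = 0.48, so y* = 34.3.
From dx/dt = 0: 1.04(1 - x*/899) = 0.0211·34.3, giving x* = 899·(1 - 0.696) = 274.
From dy/dt = 0: 0.00952·274 - 0.411 = 0.0406z*, so z* = 2.19/0.0406 = 54.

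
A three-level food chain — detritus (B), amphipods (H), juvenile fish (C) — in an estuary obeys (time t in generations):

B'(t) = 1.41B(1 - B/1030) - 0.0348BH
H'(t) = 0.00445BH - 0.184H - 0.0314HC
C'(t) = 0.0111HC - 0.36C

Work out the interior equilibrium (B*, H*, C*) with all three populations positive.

B* ≈ 206, H* ≈ 32.4, C* ≈ 23.3

From dC/dt = 0: 0.0111H* = 0.36, so H* = 32.4.
From dB/dt = 0: 1.41(1 - B*/1030) = 0.0348·32.4, giving B* = 1030·(1 - 0.8) = 206.
From dH/dt = 0: 0.00445·206 - 0.184 = 0.0314C*, so C* = 0.731/0.0314 = 23.3.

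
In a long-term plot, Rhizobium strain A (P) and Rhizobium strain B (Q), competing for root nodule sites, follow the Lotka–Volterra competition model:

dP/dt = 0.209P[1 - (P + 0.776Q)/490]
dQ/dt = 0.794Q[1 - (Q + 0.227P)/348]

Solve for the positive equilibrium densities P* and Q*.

P* ≈ 267, Q* ≈ 287

Setting both brackets to zero gives the nullclines P + 0.776Q = 490 and 0.227P + Q = 348.
Substituting Q = 348 - 0.227P into the first: P(1 - 0.776·0.227) = 490 - 0.776·348.
So P* = 220/0.824 = 267, and then Q* = 348 - 0.227·267 = 287.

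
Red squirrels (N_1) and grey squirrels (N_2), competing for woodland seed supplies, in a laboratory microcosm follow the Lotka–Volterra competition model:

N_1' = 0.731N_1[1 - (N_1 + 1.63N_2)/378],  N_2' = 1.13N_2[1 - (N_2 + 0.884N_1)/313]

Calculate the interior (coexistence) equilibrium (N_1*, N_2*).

Setting both brackets to zero gives the nullclines N_1 + 1.63N_2 = 378 and 0.884N_1 + N_2 = 313.
Substituting N_2 = 313 - 0.884N_1 into the first: N_1(1 - 1.63·0.884) = 378 - 1.63·313.
So N_1* = -132/-0.441 = 300, and then N_2* = 313 - 0.884·300 = 48.

N_1* ≈ 300, N_2* ≈ 48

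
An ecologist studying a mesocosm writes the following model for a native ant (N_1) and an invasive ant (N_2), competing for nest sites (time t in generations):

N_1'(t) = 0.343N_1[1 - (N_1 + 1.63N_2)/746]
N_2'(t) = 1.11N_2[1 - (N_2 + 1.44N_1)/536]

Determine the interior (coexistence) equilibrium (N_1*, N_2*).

N_1* ≈ 94.8, N_2* ≈ 400

Setting both brackets to zero gives the nullclines N_1 + 1.63N_2 = 746 and 1.44N_1 + N_2 = 536.
Substituting N_2 = 536 - 1.44N_1 into the first: N_1(1 - 1.63·1.44) = 746 - 1.63·536.
So N_1* = -128/-1.35 = 94.8, and then N_2* = 536 - 1.44·94.8 = 400.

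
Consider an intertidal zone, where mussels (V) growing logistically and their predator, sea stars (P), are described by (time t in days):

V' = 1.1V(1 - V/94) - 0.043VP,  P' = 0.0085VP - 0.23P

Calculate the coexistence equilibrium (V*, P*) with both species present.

V* ≈ 27.1, P* ≈ 18.2

From dP/dt = 0 with P > 0: 0.0085V* = 0.23, so V* = 27.1.
Substitute into dV/dt = 0: 1.1(1 - 27.1/94) = 0.043P*.
The bracket is 0.712, giving P* = 0.783/0.043 = 18.2.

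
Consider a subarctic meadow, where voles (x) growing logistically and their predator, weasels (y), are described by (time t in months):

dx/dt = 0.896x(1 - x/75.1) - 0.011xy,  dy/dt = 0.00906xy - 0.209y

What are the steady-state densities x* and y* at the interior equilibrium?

From dy/dt = 0 with y > 0: 0.00906x* = 0.209, so x* = 23.1.
Substitute into dx/dt = 0: 0.896(1 - 23.1/75.1) = 0.011y*.
The bracket is 0.693, giving y* = 0.621/0.011 = 56.4.

x* ≈ 23.1, y* ≈ 56.4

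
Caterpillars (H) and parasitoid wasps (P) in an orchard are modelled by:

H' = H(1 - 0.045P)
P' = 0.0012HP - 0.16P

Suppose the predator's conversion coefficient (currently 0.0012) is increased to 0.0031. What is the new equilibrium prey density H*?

H* ≈ 51.6

At the interior fixed point, setting dP/dt = 0 with P > 0 fixes H* = (predator death rate)/(HP coefficient) — independent of the other coefficients.
With the change, H* = 0.16/0.0031 = 51.6; it falls from 133.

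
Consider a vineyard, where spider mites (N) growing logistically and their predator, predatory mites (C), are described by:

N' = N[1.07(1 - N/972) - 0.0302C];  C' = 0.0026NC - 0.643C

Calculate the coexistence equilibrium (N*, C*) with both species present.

N* ≈ 247, C* ≈ 26.4

From dC/dt = 0 with C > 0: 0.0026N* = 0.643, so N* = 247.
Substitute into dN/dt = 0: 1.07(1 - 247/972) = 0.0302C*.
The bracket is 0.746, giving C* = 0.798/0.0302 = 26.4.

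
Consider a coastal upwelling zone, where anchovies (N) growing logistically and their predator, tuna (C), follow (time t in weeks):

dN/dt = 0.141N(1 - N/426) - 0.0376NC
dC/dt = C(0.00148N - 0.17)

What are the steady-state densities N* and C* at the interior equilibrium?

N* ≈ 115, C* ≈ 2.74

From dC/dt = 0 with C > 0: 0.00148N* = 0.17, so N* = 115.
Substitute into dN/dt = 0: 0.141(1 - 115/426) = 0.0376C*.
The bracket is 0.73, giving C* = 0.103/0.0376 = 2.74.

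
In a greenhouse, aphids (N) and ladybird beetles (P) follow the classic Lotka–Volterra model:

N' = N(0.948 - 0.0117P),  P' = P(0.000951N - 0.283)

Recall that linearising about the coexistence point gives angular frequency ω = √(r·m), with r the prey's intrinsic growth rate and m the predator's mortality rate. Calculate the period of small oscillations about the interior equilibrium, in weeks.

Here r = 0.948 and m = 0.283, so r·m = 0.268.
ω = √0.268 = 0.518 per week, hence T = 2π/ω ≈ 12.1 weeks.

T ≈ 12.1 weeks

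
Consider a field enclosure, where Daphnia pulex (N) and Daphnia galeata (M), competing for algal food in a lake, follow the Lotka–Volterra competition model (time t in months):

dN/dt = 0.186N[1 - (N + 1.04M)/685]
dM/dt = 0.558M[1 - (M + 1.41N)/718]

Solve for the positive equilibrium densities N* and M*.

Setting both brackets to zero gives the nullclines N + 1.04M = 685 and 1.41N + M = 718.
Substituting M = 718 - 1.41N into the first: N(1 - 1.04·1.41) = 685 - 1.04·718.
So N* = -61.7/-0.466 = 132, and then M* = 718 - 1.41·132 = 531.

N* ≈ 132, M* ≈ 531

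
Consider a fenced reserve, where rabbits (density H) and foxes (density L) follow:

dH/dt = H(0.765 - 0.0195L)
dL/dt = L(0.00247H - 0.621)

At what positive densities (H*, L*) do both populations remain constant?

H* ≈ 251, L* ≈ 39.2

Set dL/dt = 0 with L > 0: 0.00247H - 0.621 = 0, so H* = 0.621/0.00247 = 251.
Set dH/dt = 0 with H > 0: 0.765 - 0.0195L = 0, so L* = 0.765/0.0195 = 39.2.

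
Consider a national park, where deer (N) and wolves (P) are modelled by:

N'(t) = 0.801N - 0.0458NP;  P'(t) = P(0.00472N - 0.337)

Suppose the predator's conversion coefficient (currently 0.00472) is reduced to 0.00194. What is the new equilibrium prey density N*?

At the interior fixed point, setting dP/dt = 0 with P > 0 fixes N* = (predator death rate)/(NP coefficient) — independent of the other coefficients.
With the change, N* = 0.337/0.00194 = 174; it rises from 71.4.

N* ≈ 174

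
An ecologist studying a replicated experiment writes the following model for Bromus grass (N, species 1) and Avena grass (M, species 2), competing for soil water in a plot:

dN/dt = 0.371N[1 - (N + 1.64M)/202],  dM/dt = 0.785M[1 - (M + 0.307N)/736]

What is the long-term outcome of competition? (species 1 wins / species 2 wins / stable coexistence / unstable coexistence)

species 2 excludes species 1

Compare the nullcline intercepts: K1/α12 = 202/1.64 = 123 < K2 = 736; K2/α21 = 736/0.307 = 2400 > K1 = 202.
Since the inequalities point opposite ways, species 2 can invade but species 1 cannot.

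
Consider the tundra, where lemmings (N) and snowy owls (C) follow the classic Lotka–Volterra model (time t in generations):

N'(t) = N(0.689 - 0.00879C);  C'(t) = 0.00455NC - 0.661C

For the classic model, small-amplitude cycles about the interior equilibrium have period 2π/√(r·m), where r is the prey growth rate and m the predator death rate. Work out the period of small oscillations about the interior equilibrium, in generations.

T ≈ 9.31 generations

Here r = 0.689 and m = 0.661, so r·m = 0.455.
ω = √0.455 = 0.675 per generation, hence T = 2π/ω ≈ 9.31 generations.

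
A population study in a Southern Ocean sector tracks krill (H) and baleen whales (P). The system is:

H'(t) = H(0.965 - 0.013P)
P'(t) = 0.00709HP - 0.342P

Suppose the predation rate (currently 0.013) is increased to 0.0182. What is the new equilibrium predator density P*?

At the interior fixed point, setting dH/dt = 0 with H > 0 fixes P* = (prey growth rate)/(HP coefficient) — independent of the other coefficients.
With the change, P* = 0.965/0.0182 = 53; it falls from 74.2.

P* ≈ 53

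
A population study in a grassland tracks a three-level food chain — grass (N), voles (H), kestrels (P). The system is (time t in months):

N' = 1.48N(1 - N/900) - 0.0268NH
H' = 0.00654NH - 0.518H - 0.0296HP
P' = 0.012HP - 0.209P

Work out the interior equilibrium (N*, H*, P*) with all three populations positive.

N* ≈ 616, H* ≈ 17.4, P* ≈ 119

From dP/dt = 0: 0.012H* = 0.209, so H* = 17.4.
From dN/dt = 0: 1.48(1 - N*/900) = 0.0268·17.4, giving N* = 900·(1 - 0.315) = 616.
From dH/dt = 0: 0.00654·616 - 0.518 = 0.0296P*, so P* = 3.51/0.0296 = 119.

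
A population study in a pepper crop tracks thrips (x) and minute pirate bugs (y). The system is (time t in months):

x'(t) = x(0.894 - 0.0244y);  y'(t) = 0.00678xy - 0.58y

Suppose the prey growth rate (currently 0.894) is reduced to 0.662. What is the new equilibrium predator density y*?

At the interior fixed point, setting dx/dt = 0 with x > 0 fixes y* = (prey growth rate)/(xy coefficient) — independent of the other coefficients.
With the change, y* = 0.662/0.0244 = 27.1; it falls from 36.6.

y* ≈ 27.1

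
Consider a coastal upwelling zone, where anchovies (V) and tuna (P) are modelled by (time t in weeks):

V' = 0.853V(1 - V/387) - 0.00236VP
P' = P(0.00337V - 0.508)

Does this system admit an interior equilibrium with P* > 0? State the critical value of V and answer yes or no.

The predator equation gives dP/dt > 0 only when V > 0.508/0.00337 = 151.
Without the predator, V → K = 387. Since 387 > 151, the predator can invade and persist.

Threshold V = 151; K > 151, so yes, the predator persists.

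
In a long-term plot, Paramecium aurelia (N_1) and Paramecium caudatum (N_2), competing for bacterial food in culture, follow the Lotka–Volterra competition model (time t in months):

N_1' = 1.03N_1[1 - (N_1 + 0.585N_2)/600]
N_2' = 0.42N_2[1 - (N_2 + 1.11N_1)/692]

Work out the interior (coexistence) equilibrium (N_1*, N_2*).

N_1* ≈ 557, N_2* ≈ 74.1

Setting both brackets to zero gives the nullclines N_1 + 0.585N_2 = 600 and 1.11N_1 + N_2 = 692.
Substituting N_2 = 692 - 1.11N_1 into the first: N_1(1 - 0.585·1.11) = 600 - 0.585·692.
So N_1* = 195/0.351 = 557, and then N_2* = 692 - 1.11·557 = 74.1.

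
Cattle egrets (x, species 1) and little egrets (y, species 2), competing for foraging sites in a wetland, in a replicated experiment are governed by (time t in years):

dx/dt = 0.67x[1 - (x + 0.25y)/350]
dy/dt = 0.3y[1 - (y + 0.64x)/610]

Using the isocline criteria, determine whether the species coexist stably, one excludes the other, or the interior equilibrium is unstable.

Compare the nullcline intercepts: K1/α12 = 350/0.25 = 1400 > K2 = 610; K2/α21 = 610/0.64 = 953 > K1 = 350.
Since both inequalities hold, each species can invade when rare, so the interior equilibrium is stable.

stable coexistence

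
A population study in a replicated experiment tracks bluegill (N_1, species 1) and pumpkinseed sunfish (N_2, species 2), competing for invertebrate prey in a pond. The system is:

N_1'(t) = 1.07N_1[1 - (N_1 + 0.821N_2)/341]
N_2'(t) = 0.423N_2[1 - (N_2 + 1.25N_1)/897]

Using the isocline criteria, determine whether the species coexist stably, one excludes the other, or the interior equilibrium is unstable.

species 2 excludes species 1

Compare the nullcline intercepts: K1/α12 = 341/0.821 = 415 < K2 = 897; K2/α21 = 897/1.25 = 718 > K1 = 341.
Since the inequalities point opposite ways, species 2 can invade but species 1 cannot.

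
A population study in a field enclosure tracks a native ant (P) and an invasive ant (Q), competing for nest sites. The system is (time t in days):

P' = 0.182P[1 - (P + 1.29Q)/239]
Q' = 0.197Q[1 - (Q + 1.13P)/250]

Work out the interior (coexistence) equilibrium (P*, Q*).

P* ≈ 182, Q* ≈ 43.8

Setting both brackets to zero gives the nullclines P + 1.29Q = 239 and 1.13P + Q = 250.
Substituting Q = 250 - 1.13P into the first: P(1 - 1.29·1.13) = 239 - 1.29·250.
So P* = -83.5/-0.458 = 182, and then Q* = 250 - 1.13·182 = 43.8.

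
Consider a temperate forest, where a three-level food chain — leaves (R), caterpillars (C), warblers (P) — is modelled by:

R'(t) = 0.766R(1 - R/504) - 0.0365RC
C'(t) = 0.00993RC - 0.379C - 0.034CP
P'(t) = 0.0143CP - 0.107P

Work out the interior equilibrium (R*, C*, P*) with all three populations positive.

R* ≈ 324, C* ≈ 7.48, P* ≈ 83.6

From dP/dt = 0: 0.0143C* = 0.107, so C* = 7.48.
From dR/dt = 0: 0.766(1 - R*/504) = 0.0365·7.48, giving R* = 504·(1 - 0.357) = 324.
From dC/dt = 0: 0.00993·324 - 0.379 = 0.034P*, so P* = 2.84/0.034 = 83.6.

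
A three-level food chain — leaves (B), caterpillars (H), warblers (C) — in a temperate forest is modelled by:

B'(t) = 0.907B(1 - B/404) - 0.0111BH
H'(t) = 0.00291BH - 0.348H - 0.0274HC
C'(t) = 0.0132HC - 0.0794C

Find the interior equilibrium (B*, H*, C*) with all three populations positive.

B* ≈ 374, H* ≈ 6.02, C* ≈ 27

From dC/dt = 0: 0.0132H* = 0.0794, so H* = 6.02.
From dB/dt = 0: 0.907(1 - B*/404) = 0.0111·6.02, giving B* = 404·(1 - 0.0736) = 374.
From dH/dt = 0: 0.00291·374 - 0.348 = 0.0274C*, so C* = 0.741/0.0274 = 27.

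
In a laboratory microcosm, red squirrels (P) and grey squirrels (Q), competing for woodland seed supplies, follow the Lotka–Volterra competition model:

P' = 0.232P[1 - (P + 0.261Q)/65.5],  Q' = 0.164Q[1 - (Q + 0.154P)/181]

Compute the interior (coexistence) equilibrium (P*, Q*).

Setting both brackets to zero gives the nullclines P + 0.261Q = 65.5 and 0.154P + Q = 181.
Substituting Q = 181 - 0.154P into the first: P(1 - 0.261·0.154) = 65.5 - 0.261·181.
So P* = 18.3/0.96 = 19, and then Q* = 181 - 0.154·19 = 178.

P* ≈ 19, Q* ≈ 178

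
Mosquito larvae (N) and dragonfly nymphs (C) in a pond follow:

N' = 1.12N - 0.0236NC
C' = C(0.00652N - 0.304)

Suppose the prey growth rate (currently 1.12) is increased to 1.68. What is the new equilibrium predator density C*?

C* ≈ 71.2

At the interior fixed point, setting dN/dt = 0 with N > 0 fixes C* = (prey growth rate)/(NC coefficient) — independent of the other coefficients.
With the change, C* = 1.68/0.0236 = 71.2; it rises from 47.5.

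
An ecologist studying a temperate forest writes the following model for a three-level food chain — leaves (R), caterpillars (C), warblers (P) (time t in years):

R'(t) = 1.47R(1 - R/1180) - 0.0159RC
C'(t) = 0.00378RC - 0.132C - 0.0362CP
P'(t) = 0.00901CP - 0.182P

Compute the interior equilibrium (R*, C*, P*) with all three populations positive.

From dP/dt = 0: 0.00901C* = 0.182, so C* = 20.2.
From dR/dt = 0: 1.47(1 - R*/1180) = 0.0159·20.2, giving R* = 1180·(1 - 0.218) = 922.
From dC/dt = 0: 0.00378·922 - 0.132 = 0.0362P*, so P* = 3.35/0.0362 = 92.6.

R* ≈ 922, C* ≈ 20.2, P* ≈ 92.6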